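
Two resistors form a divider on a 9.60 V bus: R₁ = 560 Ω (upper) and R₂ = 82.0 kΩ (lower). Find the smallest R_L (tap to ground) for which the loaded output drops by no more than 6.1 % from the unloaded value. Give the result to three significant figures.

Output resistance R_th = R₁‖R₂ = (560 × 82000)/82560 = 556.2 Ω.
The fractional drop is R_th/(R_th + R_L); requiring this ≤ 0.0610 gives R_L ≥ R_th(1/0.0610 − 1) = 556.2 × 15.39 = 8.56 kΩ.

R_L(min) ≈ 8.56 kΩ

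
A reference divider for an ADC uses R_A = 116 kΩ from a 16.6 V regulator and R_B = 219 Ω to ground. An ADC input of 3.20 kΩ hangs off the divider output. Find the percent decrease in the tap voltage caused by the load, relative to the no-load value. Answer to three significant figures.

6.39 %

The divider's output (Thévenin) resistance is R_A‖R_B = 218.6 Ω.
Fractional drop under load = R_th/(R_th + R_L) = 218.6 / (218.6 + 3200) = 0.06394.
So the output falls by 6.39 %.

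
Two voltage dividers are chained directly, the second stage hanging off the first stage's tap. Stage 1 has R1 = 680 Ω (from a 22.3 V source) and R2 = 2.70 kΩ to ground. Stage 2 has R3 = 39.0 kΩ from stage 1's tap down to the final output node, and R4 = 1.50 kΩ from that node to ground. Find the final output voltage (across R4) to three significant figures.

Stage 2 presents R3+R4 = 40500 Ω as a load on stage 1's tap.
Stage 1's lower leg becomes R2‖(R3+R4) = 2531 Ω, so V_mid = 22.3 × 2531/3211 = 17.58 V.
Stage 2 is itself unloaded: V_out = V_mid × R4/(R3+R4) = 17.58 × 1500/40500 = 0.651 V.

V_out ≈ 0.651 V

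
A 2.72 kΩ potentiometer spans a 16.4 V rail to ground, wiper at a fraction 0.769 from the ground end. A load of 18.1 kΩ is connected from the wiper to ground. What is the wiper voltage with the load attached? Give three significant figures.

The wiper splits the pot into (1−α)R = 628.3 Ω above and αR = 2092 Ω below.
Lower section ‖ load = 1875 Ω.
V_wiper = 16.4 × 1875/(628.3 + 1875) = 12.3 V.

V ≈ 12.3 V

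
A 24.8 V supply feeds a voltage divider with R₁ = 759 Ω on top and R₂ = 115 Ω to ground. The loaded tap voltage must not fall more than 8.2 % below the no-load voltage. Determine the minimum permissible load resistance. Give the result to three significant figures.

R_L(min) ≈ 1.12 kΩ

Output resistance R_th = R₁‖R₂ = (759 × 115)/874.0 = 99.87 Ω.
The fractional drop is R_th/(R_th + R_L); requiring this ≤ 0.0820 gives R_L ≥ R_th(1/0.0820 − 1) = 99.87 × 11.20 = 1.12 kΩ.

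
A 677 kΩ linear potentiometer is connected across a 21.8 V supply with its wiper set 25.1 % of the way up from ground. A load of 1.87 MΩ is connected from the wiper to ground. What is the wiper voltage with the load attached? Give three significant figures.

The wiper splits the pot into (1−α)R = 507.1 kΩ above and αR = 169.9 kΩ below.
Lower section ‖ load = 155.8 kΩ.
V_wiper = 21.8 × 155.8/(507.1 + 155.8) = 5.12 V.

V ≈ 5.12 V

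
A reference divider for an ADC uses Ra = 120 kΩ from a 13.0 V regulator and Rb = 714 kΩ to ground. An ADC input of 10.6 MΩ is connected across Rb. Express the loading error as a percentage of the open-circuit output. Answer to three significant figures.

0.960 %

The divider's output (Thévenin) resistance is Ra‖Rb = 102.7 kΩ.
Fractional drop under load = R_th/(R_th + R_L) = 102.7 / (102.7 + 10600) = 0.009599.
So the output falls by 0.960 %.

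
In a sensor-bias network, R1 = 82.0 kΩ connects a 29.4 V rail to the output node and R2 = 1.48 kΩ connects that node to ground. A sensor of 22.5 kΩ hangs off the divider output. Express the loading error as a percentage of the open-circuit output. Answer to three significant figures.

The divider's output (Thévenin) resistance is R1‖R2 = 1.454 kΩ.
Fractional drop under load = R_th/(R_th + R_L) = 1.454 / (1.454 + 22.5) = 0.06069.
So the output falls by 6.07 %.

6.07 %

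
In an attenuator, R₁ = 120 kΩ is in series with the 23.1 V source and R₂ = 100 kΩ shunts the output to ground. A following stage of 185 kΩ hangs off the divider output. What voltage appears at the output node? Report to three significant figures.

V_out ≈ 8.11 V

The load sits in parallel with R₂: R₂‖R_L = (100 × 185) / (100 + 185) = 64.91 kΩ.
V_out = 23.1 × 64.91 / (120 + 64.91) = 23.1 × 64.91/184.9 = 8.11 V.
(Unloaded it would have been 10.5 V.)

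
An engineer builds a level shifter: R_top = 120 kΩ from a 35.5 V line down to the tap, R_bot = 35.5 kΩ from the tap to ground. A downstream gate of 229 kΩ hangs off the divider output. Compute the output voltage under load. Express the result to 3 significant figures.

V_out ≈ 7.24 V

The load sits in parallel with R_bot: R_bot‖R_L = (35.5 × 229) / (35.5 + 229) = 30.74 kΩ.
V_out = 35.5 × 30.74 / (120 + 30.74) = 35.5 × 30.74/150.7 = 7.24 V.
(Unloaded it would have been 8.10 V.)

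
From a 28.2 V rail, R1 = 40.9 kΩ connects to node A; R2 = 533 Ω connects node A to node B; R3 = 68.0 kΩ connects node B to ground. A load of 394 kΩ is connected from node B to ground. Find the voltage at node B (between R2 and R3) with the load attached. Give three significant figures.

V ≈ 16.4 V

At node B, R3 is in parallel with the load: R3‖R_L = 57990 Ω.
Below node A the resistance is R2 + (R3‖R_L) = 58520 Ω, so V_A = 28.2 × 58520/99420 = 16.60 V.
Then V_B = V_A × (R3‖R_L)/(R2 + R3‖R_L) = 16.60 × 57990/58520 = 16.4 V.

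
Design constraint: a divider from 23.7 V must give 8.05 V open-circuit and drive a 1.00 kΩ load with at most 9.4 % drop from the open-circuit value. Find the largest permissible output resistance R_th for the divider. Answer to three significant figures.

R_th ≤ 104 Ω

Loading drop = R_th/(R_th + R_L) ≤ 0.0940, so R_th ≤ R_L · ε/(1−ε) = 1.00 kΩ × 0.0940/0.9060 = 104 Ω.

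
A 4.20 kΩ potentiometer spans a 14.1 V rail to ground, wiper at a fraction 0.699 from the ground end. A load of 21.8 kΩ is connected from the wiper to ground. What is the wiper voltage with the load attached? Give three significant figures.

The wiper splits the pot into (1−α)R = 1.264 kΩ above and αR = 2.936 kΩ below.
Lower section ‖ load = 2.587 kΩ.
V_wiper = 14.1 × 2.587/(1.264 + 2.587) = 9.47 V.

V ≈ 9.47 V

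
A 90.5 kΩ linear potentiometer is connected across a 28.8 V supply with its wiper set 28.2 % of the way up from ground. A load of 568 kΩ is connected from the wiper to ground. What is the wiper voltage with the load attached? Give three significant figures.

The wiper splits the pot into (1−α)R = 64.98 kΩ above and αR = 25.52 kΩ below.
Lower section ‖ load = 24.42 kΩ.
V_wiper = 28.8 × 24.42/(64.98 + 24.42) = 7.87 V.

V ≈ 7.87 V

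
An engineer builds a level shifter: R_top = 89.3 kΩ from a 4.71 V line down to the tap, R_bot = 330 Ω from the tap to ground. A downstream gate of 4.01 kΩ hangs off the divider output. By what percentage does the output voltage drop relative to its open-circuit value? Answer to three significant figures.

7.58 %

The divider's output (Thévenin) resistance is R_top‖R_bot = 328.8 Ω.
Fractional drop under load = R_th/(R_th + R_L) = 328.8 / (328.8 + 4010) = 0.07578.
So the output falls by 7.58 %.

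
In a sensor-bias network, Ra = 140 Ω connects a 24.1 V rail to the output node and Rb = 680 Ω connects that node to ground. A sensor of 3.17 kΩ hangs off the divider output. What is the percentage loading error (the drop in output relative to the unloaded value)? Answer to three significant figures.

The divider's output (Thévenin) resistance is Ra‖Rb = 116.1 Ω.
Fractional drop under load = R_th/(R_th + R_L) = 116.1 / (116.1 + 3170) = 0.03533.
So the output falls by 3.53 %.

3.53 %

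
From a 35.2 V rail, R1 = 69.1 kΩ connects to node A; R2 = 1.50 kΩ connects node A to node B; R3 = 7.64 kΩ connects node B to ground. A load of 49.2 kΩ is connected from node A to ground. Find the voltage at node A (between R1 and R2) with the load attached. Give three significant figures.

V ≈ 3.53 V

Below node A the series string R2+R3 = 9.140 kΩ sits in parallel with the 49.2 kΩ load: 7.708 kΩ.
V_A = 35.2 × 7.708/(69.1 + 7.708) = 3.53 V.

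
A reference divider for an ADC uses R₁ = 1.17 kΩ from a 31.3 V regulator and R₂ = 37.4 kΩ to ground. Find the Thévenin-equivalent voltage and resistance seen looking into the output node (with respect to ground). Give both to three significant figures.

V_th = 30.4 V, R_th = 1.13 kΩ

V_th is the open-circuit tap voltage: 31.3 × 37.4/(1.17 + 37.4) = 30.4 V.
With the supply zeroed, R₁ and R₂ appear in parallel from the tap: R_th = R₁‖R₂ = (1.17 × 37.4)/38.57 = 1.13 kΩ.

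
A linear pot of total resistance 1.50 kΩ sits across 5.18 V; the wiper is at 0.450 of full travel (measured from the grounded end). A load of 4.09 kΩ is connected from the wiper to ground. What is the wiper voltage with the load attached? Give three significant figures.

V ≈ 2.14 V

The wiper splits the pot into (1−α)R = 825.0 Ω above and αR = 675.0 Ω below.
Lower section ‖ load = 579.4 Ω.
V_wiper = 5.18 × 579.4/(825.0 + 579.4) = 2.14 V.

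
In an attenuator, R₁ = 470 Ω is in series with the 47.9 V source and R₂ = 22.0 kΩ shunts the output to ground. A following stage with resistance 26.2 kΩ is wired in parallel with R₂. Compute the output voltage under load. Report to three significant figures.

V_out ≈ 46.1 V

The load sits in parallel with R₂: R₂‖R_L = (22000 × 26200) / (22000 + 26200) = 11960 Ω.
V_out = 47.9 × 11960 / (470 + 11960) = 47.9 × 11960/12430 = 46.1 V.
(Unloaded it would have been 46.9 V.)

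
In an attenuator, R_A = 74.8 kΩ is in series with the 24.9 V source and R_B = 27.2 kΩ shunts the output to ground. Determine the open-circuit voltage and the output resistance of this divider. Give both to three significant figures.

V_th is the open-circuit tap voltage: 24.9 × 27.2/(74.8 + 27.2) = 6.64 V.
With the supply zeroed, R_A and R_B appear in parallel from the tap: R_th = R_A‖R_B = (74.8 × 27.2)/102.0 = 19.9 kΩ.

V_th = 6.64 V, R_th = 19.9 kΩ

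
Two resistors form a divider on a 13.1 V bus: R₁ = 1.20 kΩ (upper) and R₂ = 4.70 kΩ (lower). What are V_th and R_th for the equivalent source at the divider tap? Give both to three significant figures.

V_th is the open-circuit tap voltage: 13.1 × 4.70/(1.20 + 4.70) = 10.4 V.
With the supply zeroed, R₁ and R₂ appear in parallel from the tap: R_th = R₁‖R₂ = (1.20 × 4.70)/5.900 = 956 Ω.

V_th = 10.4 V, R_th = 956 Ω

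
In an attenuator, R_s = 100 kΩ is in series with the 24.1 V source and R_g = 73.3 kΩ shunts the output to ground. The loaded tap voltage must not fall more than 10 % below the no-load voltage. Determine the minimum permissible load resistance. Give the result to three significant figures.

R_L(min) ≈ 381 kΩ

Output resistance R_th = R_s‖R_g = (100 × 73.3)/173.3 = 42.30 kΩ.
The fractional drop is R_th/(R_th + R_L); requiring this ≤ 0.100 gives R_L ≥ R_th(1/0.100 − 1) = 42.30 × 9.000 = 381 kΩ.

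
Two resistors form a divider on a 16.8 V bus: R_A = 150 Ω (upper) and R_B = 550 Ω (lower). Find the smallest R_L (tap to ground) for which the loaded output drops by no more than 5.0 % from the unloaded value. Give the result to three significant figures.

R_L(min) ≈ 2.24 kΩ

Output resistance R_th = R_A‖R_B = (150 × 550)/700.0 = 117.9 Ω.
The fractional drop is R_th/(R_th + R_L); requiring this ≤ 0.0500 gives R_L ≥ R_th(1/0.0500 − 1) = 117.9 × 19.00 = 2.24 kΩ.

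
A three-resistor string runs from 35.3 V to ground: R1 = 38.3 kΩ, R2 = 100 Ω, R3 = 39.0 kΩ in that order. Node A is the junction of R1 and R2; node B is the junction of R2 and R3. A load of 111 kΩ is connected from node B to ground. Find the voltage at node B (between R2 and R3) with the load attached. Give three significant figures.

V ≈ 15.1 V

At node B, R3 is in parallel with the load: R3‖R_L = 28860 Ω.
Below node A the resistance is R2 + (R3‖R_L) = 28960 Ω, so V_A = 35.3 × 28960/67260 = 15.20 V.
Then V_B = V_A × (R3‖R_L)/(R2 + R3‖R_L) = 15.20 × 28860/28960 = 15.1 V.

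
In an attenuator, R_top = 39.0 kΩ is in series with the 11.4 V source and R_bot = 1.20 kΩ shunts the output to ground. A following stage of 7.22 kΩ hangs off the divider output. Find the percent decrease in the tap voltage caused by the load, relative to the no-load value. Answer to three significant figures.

The divider's output (Thévenin) resistance is R_top‖R_bot = 1.164 kΩ.
Fractional drop under load = R_th/(R_th + R_L) = 1.164 / (1.164 + 7.22) = 0.1389.
So the output falls by 13.9 %.

13.9 %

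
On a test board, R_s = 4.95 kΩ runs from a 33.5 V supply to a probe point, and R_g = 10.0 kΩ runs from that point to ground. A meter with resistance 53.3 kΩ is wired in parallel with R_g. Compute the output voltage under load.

V_out ≈ 21.1 V

The load sits in parallel with R_g: R_g‖R_L = (10.0 × 53.3) / (10.0 + 53.3) = 8.420 kΩ.
V_out = 33.5 × 8.420 / (4.95 + 8.420) = 33.5 × 8.420/13.37 = 21.1 V.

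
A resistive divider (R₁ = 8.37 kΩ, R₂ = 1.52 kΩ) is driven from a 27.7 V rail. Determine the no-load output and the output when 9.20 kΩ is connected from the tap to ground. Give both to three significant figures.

Unloaded: 4.26 V; loaded: 3.73 V

Open-circuit: V = 27.7 × 1.52/(8.37 + 1.52) = 4.26 V.
With the load, R₂ becomes R₂‖R_L = 1.304 kΩ, so V = 27.7 × 1.304/9.674 = 3.73 V.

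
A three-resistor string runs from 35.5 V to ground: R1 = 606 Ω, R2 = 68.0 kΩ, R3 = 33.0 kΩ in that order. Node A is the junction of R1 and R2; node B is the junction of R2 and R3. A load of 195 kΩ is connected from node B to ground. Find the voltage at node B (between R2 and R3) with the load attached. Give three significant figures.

At node B, R3 is in parallel with the load: R3‖R_L = 28220 Ω.
Below node A the resistance is R2 + (R3‖R_L) = 96220 Ω, so V_A = 35.5 × 96220/96830 = 35.28 V.
Then V_B = V_A × (R3‖R_L)/(R2 + R3‖R_L) = 35.28 × 28220/96220 = 10.3 V.

V ≈ 10.3 V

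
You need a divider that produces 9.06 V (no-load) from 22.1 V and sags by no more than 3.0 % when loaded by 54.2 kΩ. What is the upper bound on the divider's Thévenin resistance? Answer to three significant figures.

R_th ≤ 1.68 kΩ

Loading drop = R_th/(R_th + R_L) ≤ 0.0300, so R_th ≤ R_L · ε/(1−ε) = 54.2 kΩ × 0.0300/0.9700 = 1.68 kΩ.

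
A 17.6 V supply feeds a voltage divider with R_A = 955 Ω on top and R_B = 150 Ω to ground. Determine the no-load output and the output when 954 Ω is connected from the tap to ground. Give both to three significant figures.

Open-circuit: V = 17.6 × 150/(955 + 150) = 2.39 V.
With the load, R_B becomes R_B‖R_L = 129.6 Ω, so V = 17.6 × 129.6/1085 = 2.10 V.

Unloaded: 2.39 V; loaded: 2.10 V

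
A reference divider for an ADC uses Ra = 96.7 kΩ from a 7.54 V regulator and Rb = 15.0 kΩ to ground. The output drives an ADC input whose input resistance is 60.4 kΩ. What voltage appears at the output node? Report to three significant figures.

The load sits in parallel with Rb: Rb‖R_L = (15.0 × 60.4) / (15.0 + 60.4) = 12.02 kΩ.
V_out = 7.54 × 12.02 / (96.7 + 12.02) = 7.54 × 12.02/108.7 = 0.833 V.
(Unloaded it would have been 1.01 V.)

V_out ≈ 0.833 V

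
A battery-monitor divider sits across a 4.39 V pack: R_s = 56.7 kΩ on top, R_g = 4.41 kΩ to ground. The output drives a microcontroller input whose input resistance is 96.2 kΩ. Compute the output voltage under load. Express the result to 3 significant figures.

The load sits in parallel with R_g: R_g‖R_L = (4.41 × 96.2) / (4.41 + 96.2) = 4.217 kΩ.
V_out = 4.39 × 4.217 / (56.7 + 4.217) = 4.39 × 4.217/60.92 = 0.304 V.

V_out ≈ 0.304 V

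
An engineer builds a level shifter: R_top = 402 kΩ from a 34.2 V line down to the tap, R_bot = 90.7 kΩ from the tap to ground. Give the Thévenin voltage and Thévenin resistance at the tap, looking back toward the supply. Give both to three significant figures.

V_th is the open-circuit tap voltage: 34.2 × 90.7/(402 + 90.7) = 6.30 V.
With the supply zeroed, R_top and R_bot appear in parallel from the tap: R_th = R_top‖R_bot = (402 × 90.7)/492.7 = 74.0 kΩ.

V_th = 6.30 V, R_th = 74.0 kΩ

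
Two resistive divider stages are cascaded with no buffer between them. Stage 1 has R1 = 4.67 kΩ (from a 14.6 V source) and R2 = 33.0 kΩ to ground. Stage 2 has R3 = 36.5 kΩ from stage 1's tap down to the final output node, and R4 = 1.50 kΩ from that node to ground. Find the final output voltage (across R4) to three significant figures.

Stage 2 presents R3+R4 = 38.00 kΩ as a load on stage 1's tap.
Stage 1's lower leg becomes R2‖(R3+R4) = 17.66 kΩ, so V_mid = 14.6 × 17.66/22.33 = 11.55 V.
Stage 2 is itself unloaded: V_out = V_mid × R4/(R3+R4) = 11.55 × 1.50/38.00 = 0.456 V.

V_out ≈ 0.456 V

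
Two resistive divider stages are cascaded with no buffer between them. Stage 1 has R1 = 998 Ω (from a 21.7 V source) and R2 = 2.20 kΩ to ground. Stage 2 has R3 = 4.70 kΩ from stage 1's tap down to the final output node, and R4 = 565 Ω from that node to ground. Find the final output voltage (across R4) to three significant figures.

Stage 2 presents R3+R4 = 5265 Ω as a load on stage 1's tap.
Stage 1's lower leg becomes R2‖(R3+R4) = 1552 Ω, so V_mid = 21.7 × 1552/2550 = 13.21 V.
Stage 2 is itself unloaded: V_out = V_mid × R4/(R3+R4) = 13.21 × 565/5265 = 1.42 V.

V_out ≈ 1.42 V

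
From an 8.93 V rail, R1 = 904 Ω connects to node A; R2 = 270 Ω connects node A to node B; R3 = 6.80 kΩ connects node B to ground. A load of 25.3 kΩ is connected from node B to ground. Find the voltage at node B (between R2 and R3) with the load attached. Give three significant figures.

At node B, R3 is in parallel with the load: R3‖R_L = 5360 Ω.
Below node A the resistance is R2 + (R3‖R_L) = 5630 Ω, so V_A = 8.93 × 5630/6534 = 7.694 V.
Then V_B = V_A × (R3‖R_L)/(R2 + R3‖R_L) = 7.694 × 5360/5630 = 7.33 V.

V ≈ 7.33 V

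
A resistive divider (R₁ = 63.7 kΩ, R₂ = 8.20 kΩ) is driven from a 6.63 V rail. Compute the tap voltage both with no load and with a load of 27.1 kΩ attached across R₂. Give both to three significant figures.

Open-circuit: V = 6.63 × 8.20/(63.7 + 8.20) = 0.756 V.
With the load, R₂ becomes R₂‖R_L = 6.295 kΩ, so V = 6.63 × 6.295/70.00 = 0.596 V.

Unloaded: 0.756 V; loaded: 0.596 V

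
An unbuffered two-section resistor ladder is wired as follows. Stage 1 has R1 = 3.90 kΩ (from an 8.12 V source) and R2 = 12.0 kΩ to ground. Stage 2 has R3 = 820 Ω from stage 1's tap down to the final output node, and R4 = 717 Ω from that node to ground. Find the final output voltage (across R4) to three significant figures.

V_out ≈ 0.981 V

Stage 2 presents R3+R4 = 1537 Ω as a load on stage 1's tap.
Stage 1's lower leg becomes R2‖(R3+R4) = 1362 Ω, so V_mid = 8.12 × 1362/5262 = 2.102 V.
Stage 2 is itself unloaded: V_out = V_mid × R4/(R3+R4) = 2.102 × 717/1537 = 0.981 V.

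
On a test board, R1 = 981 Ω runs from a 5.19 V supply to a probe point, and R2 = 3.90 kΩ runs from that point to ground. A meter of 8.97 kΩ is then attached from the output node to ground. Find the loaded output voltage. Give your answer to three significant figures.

The load sits in parallel with R2: R2‖R_L = (3900 × 8970) / (3900 + 8970) = 2718 Ω.
V_out = 5.19 × 2718 / (981 + 2718) = 5.19 × 2718/3699 = 3.81 V.

V_out ≈ 3.81 V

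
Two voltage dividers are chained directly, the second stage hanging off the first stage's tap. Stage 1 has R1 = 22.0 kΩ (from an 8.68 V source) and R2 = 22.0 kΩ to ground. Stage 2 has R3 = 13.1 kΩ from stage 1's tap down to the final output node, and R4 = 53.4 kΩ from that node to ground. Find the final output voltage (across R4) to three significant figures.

Stage 2 presents R3+R4 = 66.50 kΩ as a load on stage 1's tap.
Stage 1's lower leg becomes R2‖(R3+R4) = 16.53 kΩ, so V_mid = 8.68 × 16.53/38.53 = 3.724 V.
Stage 2 is itself unloaded: V_out = V_mid × R4/(R3+R4) = 3.724 × 53.4/66.50 = 2.99 V.

V_out ≈ 2.99 V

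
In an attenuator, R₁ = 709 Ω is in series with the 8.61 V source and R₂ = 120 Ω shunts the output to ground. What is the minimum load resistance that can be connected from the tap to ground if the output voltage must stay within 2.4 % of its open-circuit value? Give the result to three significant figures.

Output resistance R_th = R₁‖R₂ = (709 × 120)/829.0 = 102.6 Ω.
The fractional drop is R_th/(R_th + R_L); requiring this ≤ 0.0240 gives R_L ≥ R_th(1/0.0240 − 1) = 102.6 × 40.67 = 4.17 kΩ.

R_L(min) ≈ 4.17 kΩ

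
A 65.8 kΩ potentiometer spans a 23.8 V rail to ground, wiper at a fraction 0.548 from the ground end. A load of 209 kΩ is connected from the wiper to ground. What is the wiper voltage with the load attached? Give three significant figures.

V ≈ 12.1 V

The wiper splits the pot into (1−α)R = 29.74 kΩ above and αR = 36.06 kΩ below.
Lower section ‖ load = 30.75 kΩ.
V_wiper = 23.8 × 30.75/(29.74 + 30.75) = 12.1 V.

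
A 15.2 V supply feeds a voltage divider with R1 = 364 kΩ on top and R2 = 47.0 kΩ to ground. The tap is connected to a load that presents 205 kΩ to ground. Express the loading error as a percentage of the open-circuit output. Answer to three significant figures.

Unloaded V = 15.2 × 47.0/411.0 = 1.738 V.
Loaded: R2‖R_L = 38.23 kΩ, giving V = 15.2 × 38.23/402.2 = 1.445 V.
Drop = (1.738 − 1.445) / 1.738 = 16.9 %.

16.9 %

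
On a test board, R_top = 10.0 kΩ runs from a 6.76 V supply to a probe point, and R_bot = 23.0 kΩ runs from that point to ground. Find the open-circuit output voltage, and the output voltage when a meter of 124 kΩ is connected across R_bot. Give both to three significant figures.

Open-circuit: V = 6.76 × 23.0/(10.0 + 23.0) = 4.71 V.
With the load, R_bot becomes R_bot‖R_L = 19.40 kΩ, so V = 6.76 × 19.40/29.40 = 4.46 V.

Unloaded: 4.71 V; loaded: 4.46 V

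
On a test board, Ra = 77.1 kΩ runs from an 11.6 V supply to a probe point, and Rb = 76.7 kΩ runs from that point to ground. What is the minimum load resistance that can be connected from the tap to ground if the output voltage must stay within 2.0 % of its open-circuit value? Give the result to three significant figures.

Output resistance R_th = Ra‖Rb = (77.1 × 76.7)/153.8 = 38.45 kΩ.
The fractional drop is R_th/(R_th + R_L); requiring this ≤ 0.0200 gives R_L ≥ R_th(1/0.0200 − 1) = 38.45 × 49.00 = 1.88 MΩ.

R_L(min) ≈ 1.88 MΩ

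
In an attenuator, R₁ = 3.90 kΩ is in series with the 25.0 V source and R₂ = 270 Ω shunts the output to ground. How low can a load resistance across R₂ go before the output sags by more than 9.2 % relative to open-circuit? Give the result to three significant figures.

Output resistance R_th = R₁‖R₂ = (3900 × 270)/4170 = 252.5 Ω.
The fractional drop is R_th/(R_th + R_L); requiring this ≤ 0.0920 gives R_L ≥ R_th(1/0.0920 − 1) = 252.5 × 9.870 = 2.49 kΩ.

R_L(min) ≈ 2.49 kΩ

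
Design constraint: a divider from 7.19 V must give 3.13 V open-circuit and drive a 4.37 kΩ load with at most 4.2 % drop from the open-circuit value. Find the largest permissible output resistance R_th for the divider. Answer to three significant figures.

R_th ≤ 192 Ω

Loading drop = R_th/(R_th + R_L) ≤ 0.0420, so R_th ≤ R_L · ε/(1−ε) = 4.37 kΩ × 0.0420/0.9580 = 192 Ω.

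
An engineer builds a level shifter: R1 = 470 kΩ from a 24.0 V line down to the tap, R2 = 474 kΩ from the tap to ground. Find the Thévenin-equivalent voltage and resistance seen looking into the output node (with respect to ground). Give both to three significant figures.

V_th is the open-circuit tap voltage: 24.0 × 474/(470 + 474) = 12.1 V.
With the supply zeroed, R1 and R2 appear in parallel from the tap: R_th = R1‖R2 = (470 × 474)/944.0 = 236 kΩ.

V_th = 12.1 V, R_th = 236 kΩ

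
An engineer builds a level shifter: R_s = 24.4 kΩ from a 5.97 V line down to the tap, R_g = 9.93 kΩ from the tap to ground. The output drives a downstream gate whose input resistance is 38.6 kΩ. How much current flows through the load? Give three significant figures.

R_g‖R_L = 7.898 kΩ; V_out = 5.97 × 7.898/32.30 = 1.460 V.
I_L = V_out / R_L = 1.460 / 38.6 kΩ = 0.0378 mA.

I_L ≈ 0.0378 mA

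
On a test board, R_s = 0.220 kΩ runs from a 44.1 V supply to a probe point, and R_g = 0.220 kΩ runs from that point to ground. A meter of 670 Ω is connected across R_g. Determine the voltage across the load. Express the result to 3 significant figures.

V_out ≈ 18.9 V

The load sits in parallel with R_g: R_g‖R_L = (220 × 670) / (220 + 670) = 165.6 Ω.
V_out = 44.1 × 165.6 / (220 + 165.6) = 44.1 × 165.6/385.6 = 18.9 V.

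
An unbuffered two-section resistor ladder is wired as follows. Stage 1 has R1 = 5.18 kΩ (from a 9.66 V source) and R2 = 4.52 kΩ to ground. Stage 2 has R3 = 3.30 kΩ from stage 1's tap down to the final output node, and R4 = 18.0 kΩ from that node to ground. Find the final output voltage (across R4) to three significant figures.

V_out ≈ 3.42 V

Stage 2 presents R3+R4 = 21.30 kΩ as a load on stage 1's tap.
Stage 1's lower leg becomes R2‖(R3+R4) = 3.729 kΩ, so V_mid = 9.66 × 3.729/8.909 = 4.043 V.
Stage 2 is itself unloaded: V_out = V_mid × R4/(R3+R4) = 4.043 × 18.0/21.30 = 3.42 V.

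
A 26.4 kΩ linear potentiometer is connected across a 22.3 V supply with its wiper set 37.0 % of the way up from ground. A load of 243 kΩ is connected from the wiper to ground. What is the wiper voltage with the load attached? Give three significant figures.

V ≈ 8.05 V

The wiper splits the pot into (1−α)R = 16.63 kΩ above and αR = 9.768 kΩ below.
Lower section ‖ load = 9.391 kΩ.
V_wiper = 22.3 × 9.391/(16.63 + 9.391) = 8.05 V.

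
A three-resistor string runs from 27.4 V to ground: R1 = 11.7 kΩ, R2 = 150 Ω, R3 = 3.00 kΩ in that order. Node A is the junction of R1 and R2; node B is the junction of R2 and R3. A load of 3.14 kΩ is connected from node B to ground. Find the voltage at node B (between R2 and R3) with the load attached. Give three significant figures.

V ≈ 3.14 V

At node B, R3 is in parallel with the load: R3‖R_L = 1534 Ω.
Below node A the resistance is R2 + (R3‖R_L) = 1684 Ω, so V_A = 27.4 × 1684/13380 = 3.448 V.
Then V_B = V_A × (R3‖R_L)/(R2 + R3‖R_L) = 3.448 × 1534/1684 = 3.14 V.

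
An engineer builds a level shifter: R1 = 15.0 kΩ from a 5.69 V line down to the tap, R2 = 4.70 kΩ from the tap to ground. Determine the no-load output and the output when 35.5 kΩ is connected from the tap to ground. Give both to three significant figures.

Unloaded: 1.36 V; loaded: 1.23 V

Open-circuit: V = 5.69 × 4.70/(15.0 + 4.70) = 1.36 V.
With the load, R2 becomes R2‖R_L = 4.150 kΩ, so V = 5.69 × 4.150/19.15 = 1.23 V.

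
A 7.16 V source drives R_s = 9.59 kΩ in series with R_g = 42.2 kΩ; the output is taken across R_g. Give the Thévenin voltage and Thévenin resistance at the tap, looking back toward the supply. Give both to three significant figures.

V_th = 5.83 V, R_th = 7.81 kΩ

V_th is the open-circuit tap voltage: 7.16 × 42.2/(9.59 + 42.2) = 5.83 V.
With the supply zeroed, R_s and R_g appear in parallel from the tap: R_th = R_s‖R_g = (9.59 × 42.2)/51.79 = 7.81 kΩ.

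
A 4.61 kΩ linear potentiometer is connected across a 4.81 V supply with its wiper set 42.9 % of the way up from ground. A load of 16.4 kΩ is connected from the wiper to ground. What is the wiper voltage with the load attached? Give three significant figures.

The wiper splits the pot into (1−α)R = 2.632 kΩ above and αR = 1.978 kΩ below.
Lower section ‖ load = 1.765 kΩ.
V_wiper = 4.81 × 1.765/(2.632 + 1.765) = 1.93 V.

V ≈ 1.93 V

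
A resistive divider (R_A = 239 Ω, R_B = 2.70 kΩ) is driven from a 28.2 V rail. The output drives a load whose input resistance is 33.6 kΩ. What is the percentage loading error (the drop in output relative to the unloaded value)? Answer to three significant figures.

The divider's output (Thévenin) resistance is R_A‖R_B = 219.6 Ω.
Fractional drop under load = R_th/(R_th + R_L) = 219.6 / (219.6 + 33600) = 0.006492.
So the output falls by 0.649 %.

0.649 %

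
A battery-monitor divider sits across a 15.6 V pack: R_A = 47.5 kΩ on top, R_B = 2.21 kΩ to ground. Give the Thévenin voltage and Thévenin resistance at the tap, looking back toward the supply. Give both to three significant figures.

V_th is the open-circuit tap voltage: 15.6 × 2.21/(47.5 + 2.21) = 0.694 V.
With the supply zeroed, R_A and R_B appear in parallel from the tap: R_th = R_A‖R_B = (47.5 × 2.21)/49.71 = 2.11 kΩ.

V_th = 0.694 V, R_th = 2.11 kΩ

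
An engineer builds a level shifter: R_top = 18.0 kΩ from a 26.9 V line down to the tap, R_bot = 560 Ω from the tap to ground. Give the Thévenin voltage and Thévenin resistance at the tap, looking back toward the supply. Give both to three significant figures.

V_th = 0.812 V, R_th = 543 Ω

V_th is the open-circuit tap voltage: 26.9 × 560/(18000 + 560) = 0.812 V.
With the supply zeroed, R_top and R_bot appear in parallel from the tap: R_th = R_top‖R_bot = (18000 × 560)/18560 = 543 Ω.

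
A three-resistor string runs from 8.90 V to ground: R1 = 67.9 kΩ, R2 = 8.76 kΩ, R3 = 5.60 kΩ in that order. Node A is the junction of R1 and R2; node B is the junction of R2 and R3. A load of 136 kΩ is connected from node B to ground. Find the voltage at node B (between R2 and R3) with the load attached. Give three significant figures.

At node B, R3 is in parallel with the load: R3‖R_L = 5.379 kΩ.
Below node A the resistance is R2 + (R3‖R_L) = 14.14 kΩ, so V_A = 8.90 × 14.14/82.04 = 1.534 V.
Then V_B = V_A × (R3‖R_L)/(R2 + R3‖R_L) = 1.534 × 5.379/14.14 = 0.583 V.

V ≈ 0.583 V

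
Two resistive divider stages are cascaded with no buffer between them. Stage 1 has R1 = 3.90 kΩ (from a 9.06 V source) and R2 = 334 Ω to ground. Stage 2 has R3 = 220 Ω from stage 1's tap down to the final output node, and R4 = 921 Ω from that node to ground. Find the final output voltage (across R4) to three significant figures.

V_out ≈ 0.454 V

Stage 2 presents R3+R4 = 1141 Ω as a load on stage 1's tap.
Stage 1's lower leg becomes R2‖(R3+R4) = 258.4 Ω, so V_mid = 9.06 × 258.4/4158 = 0.5629 V.
Stage 2 is itself unloaded: V_out = V_mid × R4/(R3+R4) = 0.5629 × 921/1141 = 0.454 V.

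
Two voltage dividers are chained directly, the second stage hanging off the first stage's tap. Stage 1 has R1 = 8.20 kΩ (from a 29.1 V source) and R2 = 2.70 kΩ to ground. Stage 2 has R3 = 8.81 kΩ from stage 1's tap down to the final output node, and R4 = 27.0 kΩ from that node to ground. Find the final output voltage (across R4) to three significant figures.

Stage 2 presents R3+R4 = 35.81 kΩ as a load on stage 1's tap.
Stage 1's lower leg becomes R2‖(R3+R4) = 2.511 kΩ, so V_mid = 29.1 × 2.511/10.71 = 6.821 V.
Stage 2 is itself unloaded: V_out = V_mid × R4/(R3+R4) = 6.821 × 27.0/35.81 = 5.14 V.

V_out ≈ 5.14 V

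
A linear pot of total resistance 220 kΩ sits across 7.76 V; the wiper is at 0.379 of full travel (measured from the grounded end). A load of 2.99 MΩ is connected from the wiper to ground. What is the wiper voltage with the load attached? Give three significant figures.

The wiper splits the pot into (1−α)R = 136.6 kΩ above and αR = 83.38 kΩ below.
Lower section ‖ load = 81.12 kΩ.
V_wiper = 7.76 × 81.12/(136.6 + 81.12) = 2.89 V.

V ≈ 2.89 V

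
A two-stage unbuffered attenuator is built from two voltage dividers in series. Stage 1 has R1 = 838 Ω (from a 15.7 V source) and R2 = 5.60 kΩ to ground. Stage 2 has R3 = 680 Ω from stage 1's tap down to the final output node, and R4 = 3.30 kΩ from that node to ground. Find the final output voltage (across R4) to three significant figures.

V_out ≈ 9.57 V

Stage 2 presents R3+R4 = 3980 Ω as a load on stage 1's tap.
Stage 1's lower leg becomes R2‖(R3+R4) = 2327 Ω, so V_mid = 15.7 × 2327/3165 = 11.54 V.
Stage 2 is itself unloaded: V_out = V_mid × R4/(R3+R4) = 11.54 × 3300/3980 = 9.57 V.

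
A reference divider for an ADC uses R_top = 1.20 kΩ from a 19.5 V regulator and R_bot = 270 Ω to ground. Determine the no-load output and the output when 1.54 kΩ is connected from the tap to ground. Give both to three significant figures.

Open-circuit: V = 19.5 × 270/(1200 + 270) = 3.58 V.
With the load, R_bot becomes R_bot‖R_L = 229.7 Ω, so V = 19.5 × 229.7/1430 = 3.13 V.

Unloaded: 3.58 V; loaded: 3.13 V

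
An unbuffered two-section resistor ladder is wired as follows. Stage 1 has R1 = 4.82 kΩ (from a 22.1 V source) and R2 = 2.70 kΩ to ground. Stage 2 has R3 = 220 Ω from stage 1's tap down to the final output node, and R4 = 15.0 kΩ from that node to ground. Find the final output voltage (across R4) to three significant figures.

Stage 2 presents R3+R4 = 15220 Ω as a load on stage 1's tap.
Stage 1's lower leg becomes R2‖(R3+R4) = 2293 Ω, so V_mid = 22.1 × 2293/7113 = 7.125 V.
Stage 2 is itself unloaded: V_out = V_mid × R4/(R3+R4) = 7.125 × 15000/15220 = 7.02 V.

V_out ≈ 7.02 V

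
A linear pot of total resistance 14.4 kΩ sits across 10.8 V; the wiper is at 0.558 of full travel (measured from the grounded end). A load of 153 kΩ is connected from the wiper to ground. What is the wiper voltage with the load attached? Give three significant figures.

The wiper splits the pot into (1−α)R = 6.365 kΩ above and αR = 8.035 kΩ below.
Lower section ‖ load = 7.634 kΩ.
V_wiper = 10.8 × 7.634/(6.365 + 7.634) = 5.89 V.

V ≈ 5.89 V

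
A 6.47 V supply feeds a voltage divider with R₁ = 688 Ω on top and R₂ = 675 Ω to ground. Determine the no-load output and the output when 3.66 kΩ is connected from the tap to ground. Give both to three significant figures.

Unloaded: 3.20 V; loaded: 2.93 V

Open-circuit: V = 6.47 × 675/(688 + 675) = 3.20 V.
With the load, R₂ becomes R₂‖R_L = 569.9 Ω, so V = 6.47 × 569.9/1258 = 2.93 V.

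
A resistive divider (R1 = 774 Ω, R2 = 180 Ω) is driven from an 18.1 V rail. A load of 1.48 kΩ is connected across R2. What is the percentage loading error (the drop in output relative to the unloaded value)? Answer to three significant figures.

8.98 %

Unloaded V = 18.1 × 180/954.0 = 3.4151 V.
Loaded: R2‖R_L = 160.5 Ω, giving V = 18.1 × 160.5/934.5 = 3.1084 V.
Drop = (3.4151 − 3.1084) / 3.4151 = 8.98 %.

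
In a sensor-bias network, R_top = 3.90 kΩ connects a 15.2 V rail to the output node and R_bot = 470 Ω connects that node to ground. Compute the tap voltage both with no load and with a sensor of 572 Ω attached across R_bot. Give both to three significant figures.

Unloaded: 1.63 V; loaded: 0.943 V

Open-circuit: V = 15.2 × 470/(3900 + 470) = 1.63 V.
With the load, R_bot becomes R_bot‖R_L = 258.0 Ω, so V = 15.2 × 258.0/4158 = 0.943 V.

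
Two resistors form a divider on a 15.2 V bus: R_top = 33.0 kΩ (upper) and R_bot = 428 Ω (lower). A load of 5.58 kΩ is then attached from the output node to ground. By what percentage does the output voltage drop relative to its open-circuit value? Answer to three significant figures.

7.04 %

The divider's output (Thévenin) resistance is R_top‖R_bot = 422.5 Ω.
Fractional drop under load = R_th/(R_th + R_L) = 422.5 / (422.5 + 5580) = 0.07039.
So the output falls by 7.04 %.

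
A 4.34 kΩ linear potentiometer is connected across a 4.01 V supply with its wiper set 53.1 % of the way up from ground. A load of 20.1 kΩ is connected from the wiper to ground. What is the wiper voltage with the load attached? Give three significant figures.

The wiper splits the pot into (1−α)R = 2.035 kΩ above and αR = 2.305 kΩ below.
Lower section ‖ load = 2.067 kΩ.
V_wiper = 4.01 × 2.067/(2.035 + 2.067) = 2.02 V.

V ≈ 2.02 V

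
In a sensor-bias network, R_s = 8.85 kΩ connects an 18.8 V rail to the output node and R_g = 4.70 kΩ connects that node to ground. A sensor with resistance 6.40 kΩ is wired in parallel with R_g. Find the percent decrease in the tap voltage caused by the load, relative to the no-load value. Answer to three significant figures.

Unloaded V = 18.8 × 4.70/13.55 = 6.521 V.
Loaded: R_g‖R_L = 2.710 kΩ, giving V = 18.8 × 2.710/11.56 = 4.407 V.
Drop = (6.521 − 4.407) / 6.521 = 32.4 %.

32.4 %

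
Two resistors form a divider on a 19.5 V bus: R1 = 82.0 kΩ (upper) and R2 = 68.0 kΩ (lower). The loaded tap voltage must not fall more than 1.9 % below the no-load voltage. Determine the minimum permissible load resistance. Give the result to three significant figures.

R_L(min) ≈ 1.92 MΩ

Output resistance R_th = R1‖R2 = (82.0 × 68.0)/150.0 = 37.17 kΩ.
The fractional drop is R_th/(R_th + R_L); requiring this ≤ 0.0190 gives R_L ≥ R_th(1/0.0190 − 1) = 37.17 × 51.63 = 1.92 MΩ.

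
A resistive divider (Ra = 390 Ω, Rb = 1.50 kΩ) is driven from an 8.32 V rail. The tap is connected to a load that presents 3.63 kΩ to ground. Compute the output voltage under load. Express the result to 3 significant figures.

V_out ≈ 6.08 V

The load sits in parallel with Rb: Rb‖R_L = (1500 × 3630) / (1500 + 3630) = 1061 Ω.
V_out = 8.32 × 1061 / (390 + 1061) = 8.32 × 1061/1451 = 6.08 V.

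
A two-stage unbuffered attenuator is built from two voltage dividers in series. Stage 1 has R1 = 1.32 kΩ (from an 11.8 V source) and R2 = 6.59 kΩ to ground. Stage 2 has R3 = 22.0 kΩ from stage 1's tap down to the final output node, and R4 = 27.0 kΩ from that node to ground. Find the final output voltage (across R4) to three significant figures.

Stage 2 presents R3+R4 = 49.00 kΩ as a load on stage 1's tap.
Stage 1's lower leg becomes R2‖(R3+R4) = 5.809 kΩ, so V_mid = 11.8 × 5.809/7.129 = 9.615 V.
Stage 2 is itself unloaded: V_out = V_mid × R4/(R3+R4) = 9.615 × 27.0/49.00 = 5.30 V.

V_out ≈ 5.30 V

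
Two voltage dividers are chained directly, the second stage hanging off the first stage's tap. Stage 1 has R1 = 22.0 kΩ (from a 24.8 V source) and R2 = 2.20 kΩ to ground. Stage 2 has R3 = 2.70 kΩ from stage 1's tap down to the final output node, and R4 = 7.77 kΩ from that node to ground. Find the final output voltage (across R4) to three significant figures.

V_out ≈ 1.40 V

Stage 2 presents R3+R4 = 10.47 kΩ as a load on stage 1's tap.
Stage 1's lower leg becomes R2‖(R3+R4) = 1.818 kΩ, so V_mid = 24.8 × 1.818/23.82 = 1.893 V.
Stage 2 is itself unloaded: V_out = V_mid × R4/(R3+R4) = 1.893 × 7.77/10.47 = 1.40 V.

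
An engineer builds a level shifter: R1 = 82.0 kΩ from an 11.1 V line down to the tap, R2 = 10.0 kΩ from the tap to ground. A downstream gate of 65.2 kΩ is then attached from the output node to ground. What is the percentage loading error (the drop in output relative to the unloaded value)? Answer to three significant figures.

12.0 %

The divider's output (Thévenin) resistance is R1‖R2 = 8.913 kΩ.
Fractional drop under load = R_th/(R_th + R_L) = 8.913 / (8.913 + 65.2) = 0.1203.
So the output falls by 12.0 %.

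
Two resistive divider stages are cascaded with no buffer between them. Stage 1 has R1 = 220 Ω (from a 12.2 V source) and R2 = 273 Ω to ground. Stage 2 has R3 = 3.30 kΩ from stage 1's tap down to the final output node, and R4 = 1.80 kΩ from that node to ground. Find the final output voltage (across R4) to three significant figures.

Stage 2 presents R3+R4 = 5100 Ω as a load on stage 1's tap.
Stage 1's lower leg becomes R2‖(R3+R4) = 259.1 Ω, so V_mid = 12.2 × 259.1/479.1 = 6.598 V.
Stage 2 is itself unloaded: V_out = V_mid × R4/(R3+R4) = 6.598 × 1800/5100 = 2.33 V.

V_out ≈ 2.33 V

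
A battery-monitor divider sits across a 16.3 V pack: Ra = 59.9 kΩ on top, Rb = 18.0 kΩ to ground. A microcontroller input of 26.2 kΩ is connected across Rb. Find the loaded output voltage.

V_out ≈ 2.46 V

The load sits in parallel with Rb: Rb‖R_L = (18.0 × 26.2) / (18.0 + 26.2) = 10.67 kΩ.
V_out = 16.3 × 10.67 / (59.9 + 10.67) = 16.3 × 10.67/70.57 = 2.46 V.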